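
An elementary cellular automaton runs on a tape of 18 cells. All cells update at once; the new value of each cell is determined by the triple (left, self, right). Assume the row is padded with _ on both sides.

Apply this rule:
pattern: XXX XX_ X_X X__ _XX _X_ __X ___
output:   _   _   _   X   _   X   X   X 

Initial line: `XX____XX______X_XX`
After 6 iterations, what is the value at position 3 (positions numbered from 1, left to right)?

__XXXX__XXXXXXX___
XX____XX_______XXX
__XXXX__XXXXXXX___  (repeats iteration 1; period 2)
iteration 6: XX____XX_______XXX
position 3 holds _

_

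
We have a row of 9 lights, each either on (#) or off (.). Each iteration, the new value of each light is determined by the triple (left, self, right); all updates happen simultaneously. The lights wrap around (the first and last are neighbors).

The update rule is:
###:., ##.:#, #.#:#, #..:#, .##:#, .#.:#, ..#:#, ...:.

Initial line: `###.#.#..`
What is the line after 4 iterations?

#####..##

#.#######
###......
#.##....#
#####..##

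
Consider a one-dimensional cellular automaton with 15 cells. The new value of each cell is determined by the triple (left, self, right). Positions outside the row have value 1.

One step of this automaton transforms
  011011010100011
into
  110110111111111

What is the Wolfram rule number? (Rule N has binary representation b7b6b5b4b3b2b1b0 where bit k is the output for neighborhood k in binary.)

position 14: 111 → 1  (bit 7 = 1)
position 2: 110 → 0  (bit 6 = 0)
position 0: 101 → 1  (bit 5 = 1)
position 10: 100 → 1  (bit 4 = 1)
position 1: 011 → 1  (bit 3 = 1)
position 7: 010 → 1  (bit 2 = 1)
position 12: 001 → 1  (bit 1 = 1)
position 11: 000 → 1  (bit 0 = 1)
bits b7..b0 = 10111111 = 191

191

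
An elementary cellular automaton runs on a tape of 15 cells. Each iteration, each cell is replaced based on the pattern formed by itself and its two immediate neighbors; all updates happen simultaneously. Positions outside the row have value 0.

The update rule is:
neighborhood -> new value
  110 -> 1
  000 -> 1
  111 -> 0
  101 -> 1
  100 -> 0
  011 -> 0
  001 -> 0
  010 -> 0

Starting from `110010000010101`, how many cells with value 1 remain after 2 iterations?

4

010000111001010
000110001000100
count of 1: 4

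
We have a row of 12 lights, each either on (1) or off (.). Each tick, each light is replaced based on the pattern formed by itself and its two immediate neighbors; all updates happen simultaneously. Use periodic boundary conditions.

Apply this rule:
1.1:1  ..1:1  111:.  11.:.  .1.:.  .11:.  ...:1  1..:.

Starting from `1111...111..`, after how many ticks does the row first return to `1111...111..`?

24

tick 1: .....11....1
tick 2: .1111...111.
tick 3: 1.....11....
tick 4: ..1111...111
tick 5: .1.....11...
tick 6: 1..1111...11
tick 7: ..1.....11..
tick 8: 11..1111...1
tick 9: ...1.....11.
tick 10: 111..1111...
tick 11: ....1.....11
tick 12: .111..1111..
tick 13: 1....1.....1
tick 14: ..111..1111.
tick 15: 11....1.....
tick 16: ...111..1111
tick 17: .11....1....
tick 18: 1...111..111
tick 19: ..11....1...
tick 20: 11...111..11
tick 21: ...11....1..
tick 22: 111...111..1
tick 23: ....11....1.
tick 24: 1111...111..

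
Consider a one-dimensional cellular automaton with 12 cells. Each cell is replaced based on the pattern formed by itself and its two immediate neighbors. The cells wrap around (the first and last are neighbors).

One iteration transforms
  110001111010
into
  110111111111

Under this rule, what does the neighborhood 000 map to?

1

At position 3 the neighborhood is 000; the next row has 1 there.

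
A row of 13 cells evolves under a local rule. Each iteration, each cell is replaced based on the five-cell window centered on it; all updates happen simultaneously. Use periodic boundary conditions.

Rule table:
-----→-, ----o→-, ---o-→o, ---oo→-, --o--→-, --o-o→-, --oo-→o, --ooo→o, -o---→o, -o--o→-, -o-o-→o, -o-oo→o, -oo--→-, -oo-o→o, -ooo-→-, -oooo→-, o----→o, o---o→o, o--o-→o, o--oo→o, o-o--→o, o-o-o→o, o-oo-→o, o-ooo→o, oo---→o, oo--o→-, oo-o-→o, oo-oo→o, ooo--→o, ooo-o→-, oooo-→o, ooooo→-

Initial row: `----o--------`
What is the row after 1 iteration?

---o-oo------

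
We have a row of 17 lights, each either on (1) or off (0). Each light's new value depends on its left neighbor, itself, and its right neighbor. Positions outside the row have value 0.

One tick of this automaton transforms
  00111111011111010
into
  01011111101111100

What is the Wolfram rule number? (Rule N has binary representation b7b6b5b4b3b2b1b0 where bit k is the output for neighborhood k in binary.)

position 3: 111 → 1  (bit 7 = 1)
position 7: 110 → 1  (bit 6 = 1)
position 8: 101 → 1  (bit 5 = 1)
position 16: 100 → 0  (bit 4 = 0)
position 2: 011 → 0  (bit 3 = 0)
position 15: 010 → 0  (bit 2 = 0)
position 1: 001 → 1  (bit 1 = 1)
position 0: 000 → 0  (bit 0 = 0)
bits b7..b0 = 11100010 = 226

226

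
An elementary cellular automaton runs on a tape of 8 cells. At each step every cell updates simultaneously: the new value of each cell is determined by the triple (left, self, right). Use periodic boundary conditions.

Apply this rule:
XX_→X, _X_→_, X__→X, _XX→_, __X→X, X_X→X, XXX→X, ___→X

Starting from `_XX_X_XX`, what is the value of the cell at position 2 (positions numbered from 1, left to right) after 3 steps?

X_XX_X_X
XX_XX_X_
_XX_XX_X
position 2 holds X

X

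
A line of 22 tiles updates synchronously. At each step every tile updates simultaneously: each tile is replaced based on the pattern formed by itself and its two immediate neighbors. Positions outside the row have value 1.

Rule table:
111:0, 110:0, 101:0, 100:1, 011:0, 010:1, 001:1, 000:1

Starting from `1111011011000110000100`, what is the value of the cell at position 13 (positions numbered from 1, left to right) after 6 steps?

0

0000000000111001111111
1111111111000110000000
0000000000111001111111  (repeats step 1; period 2)
step 6: 1111111111000110000000
position 13 holds 0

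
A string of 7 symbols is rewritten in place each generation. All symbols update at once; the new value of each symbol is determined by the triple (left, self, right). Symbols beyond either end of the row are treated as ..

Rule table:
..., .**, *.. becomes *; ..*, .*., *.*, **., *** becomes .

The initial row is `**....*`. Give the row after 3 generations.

*..*.*.

generation 1: *.***..
generation 2: ..*..**
generation 3: *..*.*.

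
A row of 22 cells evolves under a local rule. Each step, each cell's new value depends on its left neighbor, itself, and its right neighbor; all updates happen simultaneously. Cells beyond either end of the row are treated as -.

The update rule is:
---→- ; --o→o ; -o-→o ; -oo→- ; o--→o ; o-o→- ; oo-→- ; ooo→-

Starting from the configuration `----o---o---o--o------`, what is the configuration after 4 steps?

o---o----------o---o--

---ooo-ooo-oooooo-----
--o--------------o----
-ooo------------ooo---
o---o----------o---o--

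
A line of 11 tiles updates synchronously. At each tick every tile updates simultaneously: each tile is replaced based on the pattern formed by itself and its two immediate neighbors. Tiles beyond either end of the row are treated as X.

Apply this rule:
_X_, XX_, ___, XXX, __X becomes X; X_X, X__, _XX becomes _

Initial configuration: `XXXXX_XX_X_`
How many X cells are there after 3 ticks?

7

tick 1: XXXXX__X_X_
tick 2: XXXXX_XX_X_  (repeats tick 0; period 2)
tick 3: XXXXX__X_X_
count of X: 7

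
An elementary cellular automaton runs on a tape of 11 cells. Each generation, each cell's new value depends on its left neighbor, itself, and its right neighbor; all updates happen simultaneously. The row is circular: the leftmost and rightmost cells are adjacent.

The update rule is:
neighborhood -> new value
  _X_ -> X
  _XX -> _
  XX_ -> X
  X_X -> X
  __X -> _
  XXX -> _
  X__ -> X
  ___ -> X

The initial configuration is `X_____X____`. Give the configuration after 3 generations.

XXX__XXX__X

XXXXX_XXXX_
____XX___XX
XXX__XXX__X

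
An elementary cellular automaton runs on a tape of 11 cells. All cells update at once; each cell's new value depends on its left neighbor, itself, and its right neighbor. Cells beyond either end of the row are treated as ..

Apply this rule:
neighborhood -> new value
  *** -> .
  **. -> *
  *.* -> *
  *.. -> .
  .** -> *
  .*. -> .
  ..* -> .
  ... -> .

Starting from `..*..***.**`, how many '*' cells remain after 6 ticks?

2

.....*.****
......**..*
......**...
......**...  (fixed point — unchanged through tick 6)
count of *: 2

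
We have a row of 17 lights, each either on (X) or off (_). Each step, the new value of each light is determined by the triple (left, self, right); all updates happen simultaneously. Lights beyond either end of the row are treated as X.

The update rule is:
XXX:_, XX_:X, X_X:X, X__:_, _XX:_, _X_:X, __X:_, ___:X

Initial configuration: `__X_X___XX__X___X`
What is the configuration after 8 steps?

step 1: __XXX_X__X__X_X__
step 2: ____XXX__X__XXX__
step 3: _XX___X__X____X__
step 4: X_X_X_X__X_XX_X__
step 5: XXXXXXX__XX_XXX__
step 6: ______X___XX__X__
step 7: _XXXX_X_X__X__X__
step 8: X___XXXXX__X__X__

X___XXXXX__X__X__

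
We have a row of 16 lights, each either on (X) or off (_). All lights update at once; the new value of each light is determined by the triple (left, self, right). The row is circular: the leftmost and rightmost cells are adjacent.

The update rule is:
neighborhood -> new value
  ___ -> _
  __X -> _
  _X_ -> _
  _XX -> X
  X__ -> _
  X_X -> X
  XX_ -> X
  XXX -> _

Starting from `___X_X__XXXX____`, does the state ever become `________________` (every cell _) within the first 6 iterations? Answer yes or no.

yes

iteration 1: ____X___X__X____
iteration 2: ________________
all cells are _ at iteration 2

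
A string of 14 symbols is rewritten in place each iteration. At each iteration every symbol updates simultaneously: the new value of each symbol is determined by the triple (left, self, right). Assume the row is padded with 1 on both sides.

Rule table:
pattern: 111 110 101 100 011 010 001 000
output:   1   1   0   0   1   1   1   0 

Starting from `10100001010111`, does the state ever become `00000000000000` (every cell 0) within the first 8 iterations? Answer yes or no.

no

10100011010111
10100111010111
10101111010111
10101111010111  (fixed point — unchanged through iteration 8)
iteration 8 is 10101111010111, still not uniform 0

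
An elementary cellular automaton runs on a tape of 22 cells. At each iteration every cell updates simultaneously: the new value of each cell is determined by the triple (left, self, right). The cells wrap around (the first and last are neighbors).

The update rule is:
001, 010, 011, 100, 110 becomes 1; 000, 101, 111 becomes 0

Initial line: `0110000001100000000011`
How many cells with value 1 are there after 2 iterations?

10

0111000011110000000111
0101100110011000001101
count of 1: 10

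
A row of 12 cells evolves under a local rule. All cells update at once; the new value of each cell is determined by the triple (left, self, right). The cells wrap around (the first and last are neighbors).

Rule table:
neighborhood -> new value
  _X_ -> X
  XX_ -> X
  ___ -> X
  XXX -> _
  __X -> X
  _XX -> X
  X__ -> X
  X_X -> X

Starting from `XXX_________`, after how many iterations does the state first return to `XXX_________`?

X_XXXXXXXXXX
XXX_________

2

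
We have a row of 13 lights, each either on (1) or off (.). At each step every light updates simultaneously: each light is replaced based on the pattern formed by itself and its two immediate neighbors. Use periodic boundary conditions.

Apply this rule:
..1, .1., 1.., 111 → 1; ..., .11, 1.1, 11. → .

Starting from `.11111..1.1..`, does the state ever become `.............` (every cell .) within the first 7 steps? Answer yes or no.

no

1.111.111.11.
1..1...1.....
11111.111...1
1111...1.1.1.
.11.1.11.1.1.
1...1....1.11
.1.111..11..1
step 7 is .1.111..11..1, still not uniform .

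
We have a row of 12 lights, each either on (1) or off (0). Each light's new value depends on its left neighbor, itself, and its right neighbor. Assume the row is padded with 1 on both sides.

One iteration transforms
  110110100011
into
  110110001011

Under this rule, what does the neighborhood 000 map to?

At position 8 the neighborhood is 000; the next row has 1 there.

1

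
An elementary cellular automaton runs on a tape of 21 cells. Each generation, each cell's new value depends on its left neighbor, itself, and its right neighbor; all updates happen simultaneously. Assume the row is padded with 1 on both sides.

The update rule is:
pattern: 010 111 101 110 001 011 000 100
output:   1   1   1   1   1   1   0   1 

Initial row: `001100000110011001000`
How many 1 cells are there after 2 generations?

20

111110001111111111101
111111011111111111111
count of 1: 20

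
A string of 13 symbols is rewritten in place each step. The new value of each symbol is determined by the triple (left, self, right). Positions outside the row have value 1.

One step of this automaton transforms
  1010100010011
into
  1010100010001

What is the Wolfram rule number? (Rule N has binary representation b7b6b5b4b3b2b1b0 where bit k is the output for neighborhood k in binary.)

196

position 12: 111 → 1  (bit 7 = 1)
position 0: 110 → 1  (bit 6 = 1)
position 1: 101 → 0  (bit 5 = 0)
position 5: 100 → 0  (bit 4 = 0)
position 11: 011 → 0  (bit 3 = 0)
position 2: 010 → 1  (bit 2 = 1)
position 7: 001 → 0  (bit 1 = 0)
position 6: 000 → 0  (bit 0 = 0)
bits b7..b0 = 11000100 = 196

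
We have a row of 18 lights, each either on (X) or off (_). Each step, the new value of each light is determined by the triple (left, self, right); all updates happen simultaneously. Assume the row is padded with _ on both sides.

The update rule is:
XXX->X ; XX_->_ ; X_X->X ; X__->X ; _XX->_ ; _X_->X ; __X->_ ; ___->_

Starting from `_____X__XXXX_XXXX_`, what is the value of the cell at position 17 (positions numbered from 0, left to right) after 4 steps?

_

_____XX__XX_X_XX_X
_______X___XXX__XX
_______XX___X_X___
_________X__XXXX__
position 17 holds _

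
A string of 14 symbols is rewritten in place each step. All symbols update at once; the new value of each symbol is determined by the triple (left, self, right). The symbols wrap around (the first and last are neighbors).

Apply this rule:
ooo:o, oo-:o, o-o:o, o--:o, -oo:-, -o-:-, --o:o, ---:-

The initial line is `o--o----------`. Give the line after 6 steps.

o-o-o-oo-oo-o-

-oo-o--------o
o-oo-o------o-
-o-oo-o----o-o
o-o-oo-o--o-o-
-o-o-oo-oo-o-o
o-o-o-oo-oo-o-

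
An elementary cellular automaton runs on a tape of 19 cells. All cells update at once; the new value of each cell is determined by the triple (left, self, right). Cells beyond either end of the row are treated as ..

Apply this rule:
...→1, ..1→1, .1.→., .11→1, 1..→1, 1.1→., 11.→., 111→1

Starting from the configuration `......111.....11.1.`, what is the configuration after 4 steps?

11111111.111111...1
1111111..11111.111.
111111.111111..11.1
11111..11111.111...

11111..11111.111...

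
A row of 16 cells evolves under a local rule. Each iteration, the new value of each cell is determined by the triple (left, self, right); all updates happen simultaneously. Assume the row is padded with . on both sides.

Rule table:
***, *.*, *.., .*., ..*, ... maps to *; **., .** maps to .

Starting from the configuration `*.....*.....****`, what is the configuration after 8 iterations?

*..****.***.*..*

************.**.
.**********.*..*
*.********.*****
**.******.*.***.
..*.****.***.*.*
****.**.*.*.****
.**.*..*****.**.
*..****.***.*..*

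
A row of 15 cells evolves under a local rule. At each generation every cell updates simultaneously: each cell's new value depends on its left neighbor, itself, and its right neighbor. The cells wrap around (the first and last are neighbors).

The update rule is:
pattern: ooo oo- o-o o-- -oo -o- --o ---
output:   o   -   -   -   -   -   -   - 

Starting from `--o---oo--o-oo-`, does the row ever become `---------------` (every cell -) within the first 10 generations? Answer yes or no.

yes

generation 1: ---------------
all cells are - at generation 1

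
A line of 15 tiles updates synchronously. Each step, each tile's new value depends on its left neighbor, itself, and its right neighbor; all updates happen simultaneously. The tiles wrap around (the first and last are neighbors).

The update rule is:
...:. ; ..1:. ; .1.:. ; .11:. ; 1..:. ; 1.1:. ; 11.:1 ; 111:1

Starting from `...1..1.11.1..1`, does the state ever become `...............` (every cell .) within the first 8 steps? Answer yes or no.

.........1.....
...............
all cells are . at step 2

yes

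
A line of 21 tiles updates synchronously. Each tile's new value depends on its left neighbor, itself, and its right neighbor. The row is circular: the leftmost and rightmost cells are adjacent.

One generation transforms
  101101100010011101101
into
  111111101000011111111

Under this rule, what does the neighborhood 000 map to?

1

At position 8 the neighborhood is 000; the next row has 1 there.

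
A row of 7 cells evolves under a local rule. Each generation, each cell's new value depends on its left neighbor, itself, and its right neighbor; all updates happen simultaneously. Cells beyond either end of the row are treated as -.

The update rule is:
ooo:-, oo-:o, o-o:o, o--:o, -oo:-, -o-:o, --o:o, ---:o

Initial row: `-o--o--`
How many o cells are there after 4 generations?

1

ooooooo
------o
ooooooo  (repeats generation 1; period 2)
generation 4: ------o
count of o: 1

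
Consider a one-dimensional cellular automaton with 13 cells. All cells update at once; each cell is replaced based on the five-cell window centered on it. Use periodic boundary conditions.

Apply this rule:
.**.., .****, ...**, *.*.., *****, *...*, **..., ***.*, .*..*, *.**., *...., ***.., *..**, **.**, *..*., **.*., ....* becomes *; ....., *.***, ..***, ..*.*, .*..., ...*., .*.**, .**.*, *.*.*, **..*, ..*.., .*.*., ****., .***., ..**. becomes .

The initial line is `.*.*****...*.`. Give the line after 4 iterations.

.......****.*

*...**.***..*
****..*..*.*.
.*.*.*.**....
.......****.*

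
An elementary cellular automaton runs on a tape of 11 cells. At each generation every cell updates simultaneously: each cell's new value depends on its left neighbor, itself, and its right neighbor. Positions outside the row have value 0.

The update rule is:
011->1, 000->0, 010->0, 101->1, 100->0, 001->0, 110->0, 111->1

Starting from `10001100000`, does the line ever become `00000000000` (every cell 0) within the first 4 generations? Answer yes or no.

yes

00001000000
00000000000
all cells are 0 at generation 2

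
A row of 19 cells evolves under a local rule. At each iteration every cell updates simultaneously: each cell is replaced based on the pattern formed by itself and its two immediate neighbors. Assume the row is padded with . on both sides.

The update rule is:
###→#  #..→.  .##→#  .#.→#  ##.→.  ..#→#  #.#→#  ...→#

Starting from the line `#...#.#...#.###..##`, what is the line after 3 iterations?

#####.######..##..#

iteration 1: #.#####.######..##.
iteration 2: ######.######..##..
iteration 3: #####.######..##..#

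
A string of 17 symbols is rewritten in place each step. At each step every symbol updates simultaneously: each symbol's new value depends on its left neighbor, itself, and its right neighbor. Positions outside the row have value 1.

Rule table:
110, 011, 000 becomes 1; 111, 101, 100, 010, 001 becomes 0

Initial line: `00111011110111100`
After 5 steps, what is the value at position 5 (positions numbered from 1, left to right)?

1

step 1: 00101010010100100
step 2: 00000000000000000
step 3: 01111111111111110
step 4: 01000000000000010
step 5: 00011111111111000
position 5 holds 1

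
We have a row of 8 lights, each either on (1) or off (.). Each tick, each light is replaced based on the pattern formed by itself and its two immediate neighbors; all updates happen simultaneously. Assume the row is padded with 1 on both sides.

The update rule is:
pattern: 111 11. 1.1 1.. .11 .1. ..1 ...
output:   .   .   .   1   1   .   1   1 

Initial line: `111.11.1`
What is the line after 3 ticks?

....1..1
1111.111
.....1..

.....1..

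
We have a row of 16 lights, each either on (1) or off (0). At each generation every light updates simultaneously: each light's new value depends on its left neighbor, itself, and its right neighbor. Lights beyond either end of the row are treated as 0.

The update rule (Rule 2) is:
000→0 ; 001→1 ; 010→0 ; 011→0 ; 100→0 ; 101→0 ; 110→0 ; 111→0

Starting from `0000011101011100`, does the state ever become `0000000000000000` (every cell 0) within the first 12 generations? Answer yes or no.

0000100000000000
0001000000000000
0010000000000000
0100000000000000
1000000000000000
0000000000000000
all cells are 0 at generation 6

yes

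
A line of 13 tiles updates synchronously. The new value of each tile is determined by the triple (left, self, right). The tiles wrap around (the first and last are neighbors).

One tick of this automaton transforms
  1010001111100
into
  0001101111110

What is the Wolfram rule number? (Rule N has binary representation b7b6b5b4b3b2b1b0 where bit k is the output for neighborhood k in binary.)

217

position 7: 111 → 1  (bit 7 = 1)
position 10: 110 → 1  (bit 6 = 1)
position 1: 101 → 0  (bit 5 = 0)
position 3: 100 → 1  (bit 4 = 1)
position 6: 011 → 1  (bit 3 = 1)
position 0: 010 → 0  (bit 2 = 0)
position 5: 001 → 0  (bit 1 = 0)
position 4: 000 → 1  (bit 0 = 1)
bits b7..b0 = 11011001 = 217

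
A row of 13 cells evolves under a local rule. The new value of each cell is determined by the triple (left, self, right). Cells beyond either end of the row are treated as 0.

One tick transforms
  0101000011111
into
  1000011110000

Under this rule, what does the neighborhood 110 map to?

0

At position 12 the neighborhood is 110; the next row has 0 there.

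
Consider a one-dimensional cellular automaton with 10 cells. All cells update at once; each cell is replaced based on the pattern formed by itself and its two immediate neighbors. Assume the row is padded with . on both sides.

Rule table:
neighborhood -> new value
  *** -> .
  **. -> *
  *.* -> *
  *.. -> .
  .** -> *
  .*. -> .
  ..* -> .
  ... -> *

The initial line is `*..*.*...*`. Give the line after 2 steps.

***......*

....*..*..
***......*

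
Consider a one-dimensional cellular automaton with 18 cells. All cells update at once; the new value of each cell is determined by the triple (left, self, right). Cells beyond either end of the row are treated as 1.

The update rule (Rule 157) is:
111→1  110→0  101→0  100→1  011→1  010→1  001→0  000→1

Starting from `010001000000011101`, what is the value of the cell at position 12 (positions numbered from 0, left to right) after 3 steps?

0

011101111111011001
011001111110010101
010101111101010101
position 12 holds 0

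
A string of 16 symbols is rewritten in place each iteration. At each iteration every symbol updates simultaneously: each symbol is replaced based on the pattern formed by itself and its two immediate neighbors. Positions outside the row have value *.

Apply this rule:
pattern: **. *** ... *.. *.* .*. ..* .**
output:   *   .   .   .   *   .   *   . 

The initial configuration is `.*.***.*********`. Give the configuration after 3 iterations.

iteration 1: *.*..**.........
iteration 2: **..*.*........*
iteration 3: .*.*.*........*.

.*.*.*........*.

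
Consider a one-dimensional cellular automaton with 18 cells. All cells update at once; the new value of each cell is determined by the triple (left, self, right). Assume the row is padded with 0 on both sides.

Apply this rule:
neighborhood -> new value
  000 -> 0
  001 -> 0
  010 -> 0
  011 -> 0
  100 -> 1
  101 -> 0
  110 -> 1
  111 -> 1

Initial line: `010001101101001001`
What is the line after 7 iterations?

000000001000100100

iteration 1: 001000100100100100
iteration 2: 000100010010010010
iteration 3: 000010001001001001
iteration 4: 000001000100100100
iteration 5: 000000100010010010
iteration 6: 000000010001001001
iteration 7: 000000001000100100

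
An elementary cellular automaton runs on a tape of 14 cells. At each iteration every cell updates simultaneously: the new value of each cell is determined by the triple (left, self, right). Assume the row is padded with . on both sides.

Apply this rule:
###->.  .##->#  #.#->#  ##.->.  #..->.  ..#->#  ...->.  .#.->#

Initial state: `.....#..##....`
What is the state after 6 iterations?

#.##..........

....##.##.....
...##.##......
..##.##.......
.##.##........
##.##.........
#.##..........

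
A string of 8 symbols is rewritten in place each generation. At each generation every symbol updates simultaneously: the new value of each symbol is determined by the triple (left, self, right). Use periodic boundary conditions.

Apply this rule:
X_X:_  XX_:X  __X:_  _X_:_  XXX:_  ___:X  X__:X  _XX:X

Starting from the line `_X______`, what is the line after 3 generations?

__XXXXXX
X_X____X
X__XXX_X

X__XXX_X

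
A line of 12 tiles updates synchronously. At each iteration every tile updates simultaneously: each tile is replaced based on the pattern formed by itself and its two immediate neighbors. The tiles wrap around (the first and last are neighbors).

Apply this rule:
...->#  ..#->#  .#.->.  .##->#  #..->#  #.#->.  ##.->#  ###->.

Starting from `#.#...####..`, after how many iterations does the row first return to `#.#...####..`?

...####..###
####..####.#
...####..#.#
####..###...
#..####.####
####..#.#...
#..###...###
####.#####..
#..#.#...###
###...####..
#.#####..###
#.#...####..

12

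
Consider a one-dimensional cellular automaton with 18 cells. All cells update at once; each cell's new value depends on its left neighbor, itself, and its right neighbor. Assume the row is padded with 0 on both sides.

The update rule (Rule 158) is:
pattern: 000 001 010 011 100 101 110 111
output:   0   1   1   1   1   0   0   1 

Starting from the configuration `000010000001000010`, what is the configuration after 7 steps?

000111000011100111
001110100111011110
011100111110011101
111011111101111001
110011111001110111
101111110111100110
101111100111011101

101111100111011101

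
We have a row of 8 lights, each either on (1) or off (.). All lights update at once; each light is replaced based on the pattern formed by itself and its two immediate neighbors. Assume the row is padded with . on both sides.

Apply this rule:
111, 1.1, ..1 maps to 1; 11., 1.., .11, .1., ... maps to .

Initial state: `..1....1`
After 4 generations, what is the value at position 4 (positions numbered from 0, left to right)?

.1....1.
1....1..
....1...
...1....
position 4 holds .

.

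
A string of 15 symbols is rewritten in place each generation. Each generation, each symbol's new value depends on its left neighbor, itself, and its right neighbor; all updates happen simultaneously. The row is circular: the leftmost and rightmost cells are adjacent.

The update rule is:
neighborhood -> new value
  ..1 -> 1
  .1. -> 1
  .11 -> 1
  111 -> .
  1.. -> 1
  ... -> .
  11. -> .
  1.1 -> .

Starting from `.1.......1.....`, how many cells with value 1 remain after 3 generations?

111.....111....
1..1...11..1..1
.1111.11.111111
count of 1: 12

12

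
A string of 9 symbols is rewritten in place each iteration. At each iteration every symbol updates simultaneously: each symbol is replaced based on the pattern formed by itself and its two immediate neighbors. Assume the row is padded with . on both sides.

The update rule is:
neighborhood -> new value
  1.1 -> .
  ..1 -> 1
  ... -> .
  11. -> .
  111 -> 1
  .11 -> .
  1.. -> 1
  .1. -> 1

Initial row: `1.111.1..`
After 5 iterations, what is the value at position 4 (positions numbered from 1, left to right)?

1..1..11.
111111..1
.1111.111
1.11...1.
1...1.111
position 4 holds .

.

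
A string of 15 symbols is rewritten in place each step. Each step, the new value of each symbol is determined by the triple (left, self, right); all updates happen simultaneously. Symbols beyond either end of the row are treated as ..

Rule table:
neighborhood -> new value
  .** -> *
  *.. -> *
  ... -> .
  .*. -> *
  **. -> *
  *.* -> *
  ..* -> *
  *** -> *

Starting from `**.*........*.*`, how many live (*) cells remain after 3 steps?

*****......****
******....*****
*******..******
count of *: 13

13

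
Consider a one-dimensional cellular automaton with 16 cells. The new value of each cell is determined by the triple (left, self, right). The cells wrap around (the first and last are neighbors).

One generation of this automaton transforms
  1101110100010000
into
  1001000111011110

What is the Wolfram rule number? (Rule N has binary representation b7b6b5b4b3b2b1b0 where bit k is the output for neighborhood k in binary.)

position 4: 111 → 0  (bit 7 = 0)
position 1: 110 → 0  (bit 6 = 0)
position 2: 101 → 0  (bit 5 = 0)
position 8: 100 → 1  (bit 4 = 1)
position 0: 011 → 1  (bit 3 = 1)
position 7: 010 → 1  (bit 2 = 1)
position 10: 001 → 0  (bit 1 = 0)
position 9: 000 → 1  (bit 0 = 1)
bits b7..b0 = 00011101 = 29

29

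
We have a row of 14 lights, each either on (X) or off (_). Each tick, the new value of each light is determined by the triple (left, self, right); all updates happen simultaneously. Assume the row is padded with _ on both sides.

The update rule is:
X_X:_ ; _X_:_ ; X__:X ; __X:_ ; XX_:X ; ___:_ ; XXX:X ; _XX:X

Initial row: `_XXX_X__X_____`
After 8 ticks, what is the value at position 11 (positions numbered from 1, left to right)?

_XXX__X__X____
_XXXX__X__X___
_XXXXX__X__X__
_XXXXXX__X__X_
_XXXXXXX__X__X
_XXXXXXXX__X__
_XXXXXXXXX__X_
_XXXXXXXXXX__X
position 11 holds X

X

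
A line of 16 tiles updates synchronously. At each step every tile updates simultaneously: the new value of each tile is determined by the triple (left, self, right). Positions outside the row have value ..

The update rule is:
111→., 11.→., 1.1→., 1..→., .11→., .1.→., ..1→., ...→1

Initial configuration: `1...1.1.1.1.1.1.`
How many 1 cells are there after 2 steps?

13

..1.............
1...111111111111
count of 1: 13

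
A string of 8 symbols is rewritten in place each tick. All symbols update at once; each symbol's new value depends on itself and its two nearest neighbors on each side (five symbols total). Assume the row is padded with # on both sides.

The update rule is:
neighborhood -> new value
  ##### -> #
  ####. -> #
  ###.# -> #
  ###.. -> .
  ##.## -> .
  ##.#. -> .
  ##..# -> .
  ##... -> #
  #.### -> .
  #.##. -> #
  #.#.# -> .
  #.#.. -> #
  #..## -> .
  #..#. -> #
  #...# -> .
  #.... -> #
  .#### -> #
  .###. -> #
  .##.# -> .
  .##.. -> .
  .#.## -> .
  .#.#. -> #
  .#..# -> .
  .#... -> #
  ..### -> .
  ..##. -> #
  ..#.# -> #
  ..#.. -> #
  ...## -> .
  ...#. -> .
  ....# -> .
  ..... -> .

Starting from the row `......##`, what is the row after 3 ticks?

##.....#
#.##....
#.#.##..

#.#.##..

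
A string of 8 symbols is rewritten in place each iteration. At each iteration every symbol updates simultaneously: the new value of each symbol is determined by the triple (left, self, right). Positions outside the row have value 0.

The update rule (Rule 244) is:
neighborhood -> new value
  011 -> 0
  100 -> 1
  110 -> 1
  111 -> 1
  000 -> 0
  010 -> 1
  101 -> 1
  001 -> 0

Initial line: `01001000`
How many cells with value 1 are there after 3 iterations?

4

01101100
00110110
00011011
count of 1: 4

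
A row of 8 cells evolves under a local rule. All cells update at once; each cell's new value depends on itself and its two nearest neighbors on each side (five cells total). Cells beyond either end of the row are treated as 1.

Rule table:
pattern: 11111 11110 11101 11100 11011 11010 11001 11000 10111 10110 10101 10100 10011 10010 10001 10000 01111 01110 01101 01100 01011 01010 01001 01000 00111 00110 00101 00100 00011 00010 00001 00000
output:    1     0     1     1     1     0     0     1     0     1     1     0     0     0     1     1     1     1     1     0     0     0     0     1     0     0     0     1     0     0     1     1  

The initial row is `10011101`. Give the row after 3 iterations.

10100011

iteration 1: 10001110
iteration 2: 11100111
iteration 3: 10100011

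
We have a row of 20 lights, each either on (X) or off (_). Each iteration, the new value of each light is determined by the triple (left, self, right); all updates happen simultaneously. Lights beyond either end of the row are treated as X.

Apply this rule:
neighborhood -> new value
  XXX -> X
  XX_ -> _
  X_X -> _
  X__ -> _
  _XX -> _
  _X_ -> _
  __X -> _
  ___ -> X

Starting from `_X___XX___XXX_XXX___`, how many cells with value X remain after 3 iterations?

iteration 1: ___X____X__X___X__X_
iteration 2: _X___XX______X______
iteration 3: ___X____XXXX___XXXX_
count of X: 9

9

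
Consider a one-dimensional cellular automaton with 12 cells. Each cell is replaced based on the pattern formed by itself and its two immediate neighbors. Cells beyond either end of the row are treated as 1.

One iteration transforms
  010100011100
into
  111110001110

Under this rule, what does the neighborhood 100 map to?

1

At position 4 the neighborhood is 100; the next row has 1 there.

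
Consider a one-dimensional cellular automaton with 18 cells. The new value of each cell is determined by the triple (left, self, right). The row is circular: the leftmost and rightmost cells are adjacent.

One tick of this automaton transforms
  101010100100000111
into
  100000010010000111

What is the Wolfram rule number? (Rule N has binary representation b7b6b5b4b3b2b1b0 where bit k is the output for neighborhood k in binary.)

216

position 16: 111 → 1  (bit 7 = 1)
position 0: 110 → 1  (bit 6 = 1)
position 1: 101 → 0  (bit 5 = 0)
position 7: 100 → 1  (bit 4 = 1)
position 15: 011 → 1  (bit 3 = 1)
position 2: 010 → 0  (bit 2 = 0)
position 8: 001 → 0  (bit 1 = 0)
position 11: 000 → 0  (bit 0 = 0)
bits b7..b0 = 11011000 = 216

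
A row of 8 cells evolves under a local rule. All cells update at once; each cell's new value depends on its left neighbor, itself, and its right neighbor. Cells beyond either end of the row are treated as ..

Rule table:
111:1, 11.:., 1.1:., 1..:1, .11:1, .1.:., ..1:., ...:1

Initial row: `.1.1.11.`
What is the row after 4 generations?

11..111.

.....1.1
1111....
111.1111
11..111.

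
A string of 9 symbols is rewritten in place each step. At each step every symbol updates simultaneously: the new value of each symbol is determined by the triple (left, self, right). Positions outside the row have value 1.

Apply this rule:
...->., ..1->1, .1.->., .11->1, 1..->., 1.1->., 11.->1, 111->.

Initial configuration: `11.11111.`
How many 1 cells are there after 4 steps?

.1.1...1.
......1..
.....1..1
....1..11
count of 1: 3

3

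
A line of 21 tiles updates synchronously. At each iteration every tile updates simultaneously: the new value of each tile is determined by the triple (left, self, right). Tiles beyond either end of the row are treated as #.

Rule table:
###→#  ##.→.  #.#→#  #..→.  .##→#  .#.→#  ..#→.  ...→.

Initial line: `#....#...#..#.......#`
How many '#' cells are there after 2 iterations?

iteration 1: .....#...#..#.......#
iteration 2: .....#...#..#.......#
count of #: 4

4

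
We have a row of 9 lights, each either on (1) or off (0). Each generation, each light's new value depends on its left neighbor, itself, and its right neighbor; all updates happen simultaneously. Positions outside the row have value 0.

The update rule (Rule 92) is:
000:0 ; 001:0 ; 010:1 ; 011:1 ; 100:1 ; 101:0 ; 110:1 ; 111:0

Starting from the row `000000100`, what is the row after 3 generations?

000000101

000000110
000000111
000000101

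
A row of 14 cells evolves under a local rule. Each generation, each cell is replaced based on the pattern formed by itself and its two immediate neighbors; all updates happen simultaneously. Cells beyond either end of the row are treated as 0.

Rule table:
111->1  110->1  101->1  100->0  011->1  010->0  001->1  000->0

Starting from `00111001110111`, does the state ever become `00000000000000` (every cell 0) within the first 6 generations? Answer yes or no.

no

01111011111111
11111111111111
11111111111111  (fixed point — unchanged through generation 6)
generation 6 is 11111111111111, still not uniform 0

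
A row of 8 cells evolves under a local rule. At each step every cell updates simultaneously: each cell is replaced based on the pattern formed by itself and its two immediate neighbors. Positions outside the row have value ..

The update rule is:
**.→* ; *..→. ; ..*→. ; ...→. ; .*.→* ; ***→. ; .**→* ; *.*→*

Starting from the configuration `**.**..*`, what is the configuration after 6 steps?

*****..*
*...*..*
*...*..*  (fixed point — unchanged through step 6)

*...*..*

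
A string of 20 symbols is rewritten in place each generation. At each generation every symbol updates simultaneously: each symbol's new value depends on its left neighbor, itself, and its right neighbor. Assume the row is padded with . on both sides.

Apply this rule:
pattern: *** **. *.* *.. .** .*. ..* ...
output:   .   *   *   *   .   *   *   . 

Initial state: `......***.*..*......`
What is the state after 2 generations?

....****......**....

.....*..*******.....
....****......**....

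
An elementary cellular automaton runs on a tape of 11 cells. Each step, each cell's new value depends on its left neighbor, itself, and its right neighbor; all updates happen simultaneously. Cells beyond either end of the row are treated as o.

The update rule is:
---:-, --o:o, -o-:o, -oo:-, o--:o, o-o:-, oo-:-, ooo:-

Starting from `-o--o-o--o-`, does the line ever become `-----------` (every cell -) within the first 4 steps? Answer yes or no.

yes

step 1: -oooo-oooo-
step 2: -----------
all cells are - at step 2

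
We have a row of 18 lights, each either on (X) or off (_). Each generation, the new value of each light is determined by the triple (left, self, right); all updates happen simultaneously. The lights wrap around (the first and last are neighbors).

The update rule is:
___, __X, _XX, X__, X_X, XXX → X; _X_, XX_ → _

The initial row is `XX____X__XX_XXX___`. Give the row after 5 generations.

X_XXXX_XXX_XXX_XXX
_XXXX_XXX_XXX_XXXX
XXXX_XXX_XXX_XXXX_
XXX_XXX_XXX_XXXX_X
XX_XXX_XXX_XXXX_XX

XX_XXX_XXX_XXXX_XX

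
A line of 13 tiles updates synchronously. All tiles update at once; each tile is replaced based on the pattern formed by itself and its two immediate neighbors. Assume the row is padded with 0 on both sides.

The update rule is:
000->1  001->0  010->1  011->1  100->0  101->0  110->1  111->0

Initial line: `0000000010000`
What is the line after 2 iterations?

iteration 1: 1111111010111
iteration 2: 1000001010101

1000001010101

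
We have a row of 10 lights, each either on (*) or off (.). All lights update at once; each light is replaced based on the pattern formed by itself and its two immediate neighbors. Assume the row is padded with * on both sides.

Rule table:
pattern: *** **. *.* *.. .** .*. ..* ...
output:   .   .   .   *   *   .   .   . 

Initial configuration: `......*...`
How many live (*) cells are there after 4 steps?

step 1: *......*..
step 2: .*......*.
step 3: ..*.......
step 4: *..*......
count of *: 2

2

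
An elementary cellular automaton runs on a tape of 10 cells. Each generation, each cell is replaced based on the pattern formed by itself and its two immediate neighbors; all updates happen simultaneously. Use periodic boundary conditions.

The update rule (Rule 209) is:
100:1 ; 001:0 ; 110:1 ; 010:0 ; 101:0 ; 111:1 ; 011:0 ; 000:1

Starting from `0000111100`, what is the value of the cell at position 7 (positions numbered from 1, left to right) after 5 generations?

1110011111
1111001111
1111100111
1111110011
1111111001
position 7 holds 1

1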